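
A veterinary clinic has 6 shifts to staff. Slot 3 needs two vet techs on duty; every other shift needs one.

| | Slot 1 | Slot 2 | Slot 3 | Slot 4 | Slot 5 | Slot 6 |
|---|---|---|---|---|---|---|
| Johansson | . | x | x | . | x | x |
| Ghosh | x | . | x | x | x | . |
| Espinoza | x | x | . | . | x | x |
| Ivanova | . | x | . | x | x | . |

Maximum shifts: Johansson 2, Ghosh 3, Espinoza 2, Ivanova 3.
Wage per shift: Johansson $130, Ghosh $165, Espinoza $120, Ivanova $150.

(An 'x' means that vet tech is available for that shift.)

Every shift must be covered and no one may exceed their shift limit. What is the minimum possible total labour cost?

$965

Slot 3 can only be covered by Johansson and Ghosh, so that assignment is forced.
Picking the cheapest available vet tech for each shift independently would cost $925, but that ignores the shift limits.
An optimal schedule: Slot 1→Espinoza, Slot 2→Johansson, Slot 3→Johansson+Ghosh, Slot 4→Ivanova, Slot 5→Ivanova, Slot 6→Espinoza.
Total: 120 + 130 + 130 + 165 + 150 + 150 + 120 = $965.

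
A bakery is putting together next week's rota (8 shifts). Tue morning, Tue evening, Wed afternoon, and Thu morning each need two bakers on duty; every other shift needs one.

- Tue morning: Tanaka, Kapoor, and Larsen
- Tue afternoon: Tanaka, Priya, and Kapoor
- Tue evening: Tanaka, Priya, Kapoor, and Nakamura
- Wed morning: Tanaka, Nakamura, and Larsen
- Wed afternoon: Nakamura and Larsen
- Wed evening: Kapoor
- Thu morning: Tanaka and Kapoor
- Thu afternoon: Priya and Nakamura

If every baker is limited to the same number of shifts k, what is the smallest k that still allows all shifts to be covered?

3

With 5 bakers and 12 worker-slots to fill, someone must work at least ⌈12/5⌉ = 3 shifts, so k ≥ 3.
k = 3 works: Tue morning→Tanaka+Kapoor, Tue afternoon→Tanaka, Tue evening→Priya+Nakamura, Wed morning→Nakamura, Wed afternoon→Nakamura+Larsen, Wed evening→Kapoor, Thu morning→Tanaka+Kapoor, Thu afternoon→Priya.
Loads: Tanaka 3, Priya 2, Kapoor 3, Nakamura 3, Larsen 1 — all ≤ 3.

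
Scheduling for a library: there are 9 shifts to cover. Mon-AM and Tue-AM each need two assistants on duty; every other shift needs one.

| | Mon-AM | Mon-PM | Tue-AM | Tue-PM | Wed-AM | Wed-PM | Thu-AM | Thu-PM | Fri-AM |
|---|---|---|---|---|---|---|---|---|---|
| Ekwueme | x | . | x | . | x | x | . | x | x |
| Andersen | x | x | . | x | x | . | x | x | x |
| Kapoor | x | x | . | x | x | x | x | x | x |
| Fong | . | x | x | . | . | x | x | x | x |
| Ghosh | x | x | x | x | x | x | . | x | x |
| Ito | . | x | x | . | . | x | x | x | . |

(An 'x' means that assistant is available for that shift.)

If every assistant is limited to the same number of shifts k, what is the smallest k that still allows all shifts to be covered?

2

With 6 assistants and 11 worker-slots to fill, someone must work at least ⌈11/6⌉ = 2 shifts, so k ≥ 2.
k = 2 works: Mon-AM→Kapoor+Ghosh, Mon-PM→Kapoor, Tue-AM→Fong+Ghosh, Tue-PM→Andersen, Wed-AM→Ekwueme, Wed-PM→Ekwueme, Thu-AM→Andersen, Thu-PM→Ito, Fri-AM→Fong.
Loads: Ekwueme 2, Andersen 2, Kapoor 2, Fong 2, Ghosh 2, Ito 1 — all ≤ 2.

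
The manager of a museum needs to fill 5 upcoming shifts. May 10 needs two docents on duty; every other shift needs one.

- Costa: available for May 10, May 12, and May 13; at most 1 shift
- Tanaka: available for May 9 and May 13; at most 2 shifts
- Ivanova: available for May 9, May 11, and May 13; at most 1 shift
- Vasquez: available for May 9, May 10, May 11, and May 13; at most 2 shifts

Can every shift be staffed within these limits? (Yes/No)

Total capacity is 6 and 6 slots are needed, so capacity alone doesn't rule it out.
Shifts {May 10, May 12} need 3 worker-slots in total, but the docents available for any of those shifts (Costa and Vasquez) can supply at most 2 among them. So no valid schedule exists.

No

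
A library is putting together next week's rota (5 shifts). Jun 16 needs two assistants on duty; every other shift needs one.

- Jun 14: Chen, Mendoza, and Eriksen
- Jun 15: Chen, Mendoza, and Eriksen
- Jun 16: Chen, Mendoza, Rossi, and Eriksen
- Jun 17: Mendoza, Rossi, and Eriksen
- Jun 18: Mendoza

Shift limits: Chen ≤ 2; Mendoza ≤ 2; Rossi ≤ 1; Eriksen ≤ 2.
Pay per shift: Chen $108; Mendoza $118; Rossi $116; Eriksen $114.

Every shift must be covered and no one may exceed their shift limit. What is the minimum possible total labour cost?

Jun 18 can only be covered by Mendoza, so that assignment is forced.
Picking the cheapest available assistant for each shift independently would cost $670, but that ignores the shift limits.
An optimal schedule: Jun 14→Chen, Jun 15→Chen, Jun 16→Eriksen+Rossi, Jun 17→Eriksen, Jun 18→Mendoza.
Total: 108 + 108 + 114 + 116 + 114 + 118 = $678.

$678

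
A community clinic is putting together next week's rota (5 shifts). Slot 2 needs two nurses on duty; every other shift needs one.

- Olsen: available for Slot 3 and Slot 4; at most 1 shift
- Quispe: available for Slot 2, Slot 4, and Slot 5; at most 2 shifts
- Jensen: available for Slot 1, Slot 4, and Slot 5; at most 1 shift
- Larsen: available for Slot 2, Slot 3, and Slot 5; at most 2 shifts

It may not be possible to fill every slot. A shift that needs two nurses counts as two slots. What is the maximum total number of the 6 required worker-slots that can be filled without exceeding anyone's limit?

6

Total capacity across all nurses is 1+2+1+2 = 6, and 6 slots are needed, so at most 6 can be filled.
An assignment achieving 6: Slot 1→Jensen, Slot 2→Quispe+Larsen, Slot 3→Olsen, Slot 4→Quispe, Slot 5→Larsen.
Loads: Olsen 1/1, Quispe 2/2, Jensen 1/1, Larsen 2/2.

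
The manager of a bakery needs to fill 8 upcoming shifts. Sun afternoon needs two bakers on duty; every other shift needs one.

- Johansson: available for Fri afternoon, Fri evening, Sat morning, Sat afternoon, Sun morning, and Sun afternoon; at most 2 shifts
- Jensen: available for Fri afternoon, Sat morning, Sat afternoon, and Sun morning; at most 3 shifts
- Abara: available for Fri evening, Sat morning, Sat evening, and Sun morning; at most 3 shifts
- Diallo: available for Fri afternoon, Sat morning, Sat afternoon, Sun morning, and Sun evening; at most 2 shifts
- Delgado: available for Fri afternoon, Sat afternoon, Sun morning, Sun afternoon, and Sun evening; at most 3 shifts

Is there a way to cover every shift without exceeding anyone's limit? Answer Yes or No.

Yes

Sat evening can only be covered by Abara, so that assignment is forced.
Sun afternoon can only be covered by Johansson and Delgado, so that assignment is forced.
One valid schedule: Fri afternoon→Jensen, Fri evening→Johansson, Sat morning→Jensen, Sat afternoon→Jensen, Sat evening→Abara, Sun morning→Abara, Sun afternoon→Johansson+Delgado, Sun evening→Diallo.
Loads: Johansson 2/2, Jensen 3/3, Abara 2/3, Diallo 1/2, Delgado 1/3 — all within limits.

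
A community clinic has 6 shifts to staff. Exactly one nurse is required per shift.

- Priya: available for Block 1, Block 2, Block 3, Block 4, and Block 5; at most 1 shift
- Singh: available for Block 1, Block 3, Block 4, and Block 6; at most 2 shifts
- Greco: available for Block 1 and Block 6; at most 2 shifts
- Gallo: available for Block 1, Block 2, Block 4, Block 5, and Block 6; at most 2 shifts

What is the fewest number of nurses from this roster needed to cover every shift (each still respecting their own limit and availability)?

6 slots to fill and no one can take more than 2, so at least ⌈6/2⌉ = 3 nurses are needed.
Singh, Greco, and Gallo alone can cover everything: Block 1→Greco, Block 2→Gallo, Block 3→Singh, Block 4→Singh, Block 5→Gallo, Block 6→Greco.

3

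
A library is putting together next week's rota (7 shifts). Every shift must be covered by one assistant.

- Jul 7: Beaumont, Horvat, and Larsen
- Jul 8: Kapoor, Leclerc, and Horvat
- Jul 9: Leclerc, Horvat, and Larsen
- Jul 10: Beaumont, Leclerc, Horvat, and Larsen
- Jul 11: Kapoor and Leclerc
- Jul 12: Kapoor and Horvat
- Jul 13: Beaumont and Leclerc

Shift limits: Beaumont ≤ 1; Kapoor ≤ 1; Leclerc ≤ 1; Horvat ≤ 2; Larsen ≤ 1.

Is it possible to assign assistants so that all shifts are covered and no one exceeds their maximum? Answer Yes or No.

Total capacity is 1+1+1+2+1 = 6 but 7 worker-slots are needed — infeasible.

No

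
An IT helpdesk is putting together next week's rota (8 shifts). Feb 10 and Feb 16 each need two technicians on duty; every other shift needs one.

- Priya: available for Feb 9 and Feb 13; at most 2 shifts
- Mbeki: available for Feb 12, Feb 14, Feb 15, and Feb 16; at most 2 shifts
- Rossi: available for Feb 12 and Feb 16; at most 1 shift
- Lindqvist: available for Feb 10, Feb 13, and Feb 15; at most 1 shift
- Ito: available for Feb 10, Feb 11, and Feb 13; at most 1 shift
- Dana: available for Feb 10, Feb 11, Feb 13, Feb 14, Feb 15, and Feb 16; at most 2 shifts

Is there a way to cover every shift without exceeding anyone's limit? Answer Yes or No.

Total capacity is 2+2+1+1+1+2 = 9 but 10 worker-slots are needed — infeasible.

No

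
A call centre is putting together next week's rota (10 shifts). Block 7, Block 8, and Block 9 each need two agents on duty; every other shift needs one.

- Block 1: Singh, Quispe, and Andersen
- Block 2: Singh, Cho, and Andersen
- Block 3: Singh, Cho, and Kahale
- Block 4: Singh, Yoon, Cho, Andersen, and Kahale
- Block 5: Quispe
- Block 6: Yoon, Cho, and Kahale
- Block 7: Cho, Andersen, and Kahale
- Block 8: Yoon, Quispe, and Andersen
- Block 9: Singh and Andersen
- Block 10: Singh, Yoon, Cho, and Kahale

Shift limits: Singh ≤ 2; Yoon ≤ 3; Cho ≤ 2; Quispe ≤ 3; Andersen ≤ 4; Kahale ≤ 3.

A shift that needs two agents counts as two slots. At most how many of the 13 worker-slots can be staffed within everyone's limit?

13

Total capacity across all agents is 2+3+2+3+4+3 = 17, and 13 slots are needed, so at most 13 can be filled.
An assignment achieving 13: Block 1→Singh, Block 2→Cho, Block 3→Cho, Block 4→Andersen, Block 5→Quispe, Block 6→Yoon, Block 7→Andersen+Kahale, Block 8→Yoon+Quispe, Block 9→Singh+Andersen, Block 10→Yoon.
Loads: Singh 2/2, Yoon 3/3, Cho 2/2, Quispe 2/3, Andersen 3/4, Kahale 1/3.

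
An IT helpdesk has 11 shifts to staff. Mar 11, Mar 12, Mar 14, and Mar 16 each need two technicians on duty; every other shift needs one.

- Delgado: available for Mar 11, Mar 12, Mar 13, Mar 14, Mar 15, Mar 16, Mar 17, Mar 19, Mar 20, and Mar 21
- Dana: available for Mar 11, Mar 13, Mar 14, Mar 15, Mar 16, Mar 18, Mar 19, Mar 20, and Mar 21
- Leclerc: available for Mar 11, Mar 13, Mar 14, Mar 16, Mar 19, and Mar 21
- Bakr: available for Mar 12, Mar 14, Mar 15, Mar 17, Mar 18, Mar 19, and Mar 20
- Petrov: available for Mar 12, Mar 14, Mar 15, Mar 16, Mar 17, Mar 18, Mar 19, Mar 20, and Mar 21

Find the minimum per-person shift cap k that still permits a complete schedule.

3

With 5 technicians and 15 worker-slots to fill, someone must work at least ⌈15/5⌉ = 3 shifts, so k ≥ 3.
k = 3 works: Mar 11→Delgado+Dana, Mar 12→Delgado+Bakr, Mar 13→Delgado, Mar 14→Leclerc+Petrov, Mar 15→Dana, Mar 16→Leclerc+Petrov, Mar 17→Bakr, Mar 18→Dana, Mar 19→Petrov, Mar 20→Bakr, Mar 21→Leclerc.
Loads: Delgado 3, Dana 3, Leclerc 3, Bakr 3, Petrov 3 — all ≤ 3.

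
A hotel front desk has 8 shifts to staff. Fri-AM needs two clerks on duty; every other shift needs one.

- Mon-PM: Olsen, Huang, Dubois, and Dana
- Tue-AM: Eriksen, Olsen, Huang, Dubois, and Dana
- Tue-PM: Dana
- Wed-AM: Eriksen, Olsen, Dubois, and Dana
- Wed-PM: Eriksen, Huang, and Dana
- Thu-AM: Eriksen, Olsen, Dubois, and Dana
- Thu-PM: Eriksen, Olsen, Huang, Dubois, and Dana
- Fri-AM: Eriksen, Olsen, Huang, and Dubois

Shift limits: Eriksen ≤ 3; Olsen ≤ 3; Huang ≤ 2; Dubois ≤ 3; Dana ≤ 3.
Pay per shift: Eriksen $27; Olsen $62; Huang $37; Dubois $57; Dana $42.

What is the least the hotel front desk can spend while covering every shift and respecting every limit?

$338

Tue-PM can only be covered by Dana, so that assignment is forced.
Picking the cheapest available clerk for each shift independently would cost $278, but that ignores the shift limits.
An optimal schedule: Mon-PM→Huang, Tue-AM→Dana, Tue-PM→Dana, Wed-AM→Eriksen, Wed-PM→Eriksen, Thu-AM→Eriksen, Thu-PM→Dana, Fri-AM→Huang+Dubois.
Total: 37 + 42 + 42 + 27 + 27 + 27 + 42 + 37 + 57 = $338.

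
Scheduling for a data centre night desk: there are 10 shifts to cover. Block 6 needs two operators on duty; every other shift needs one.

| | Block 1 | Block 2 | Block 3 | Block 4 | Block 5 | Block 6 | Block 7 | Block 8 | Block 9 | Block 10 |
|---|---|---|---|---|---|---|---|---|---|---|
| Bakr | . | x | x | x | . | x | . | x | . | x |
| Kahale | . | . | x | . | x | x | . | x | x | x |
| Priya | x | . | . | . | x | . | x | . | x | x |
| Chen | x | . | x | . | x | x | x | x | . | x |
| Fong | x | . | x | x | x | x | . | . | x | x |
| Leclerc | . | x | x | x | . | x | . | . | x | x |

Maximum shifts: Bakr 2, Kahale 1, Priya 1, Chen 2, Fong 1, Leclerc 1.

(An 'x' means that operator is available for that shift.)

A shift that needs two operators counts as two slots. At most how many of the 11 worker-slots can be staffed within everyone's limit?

8

Total capacity across all operators is 2+1+1+2+1+1 = 8, and 11 slots are needed, so at most 8 can be filled.
An assignment achieving 8: Block 1→Chen, Block 2→Bakr, Block 3→Leclerc, Block 4→Bakr, Block 5→Chen, Block 7→Priya, Block 8→Kahale, Block 9→Fong.
Loads: Bakr 2/2, Kahale 1/1, Priya 1/1, Chen 2/2, Fong 1/1, Leclerc 1/1.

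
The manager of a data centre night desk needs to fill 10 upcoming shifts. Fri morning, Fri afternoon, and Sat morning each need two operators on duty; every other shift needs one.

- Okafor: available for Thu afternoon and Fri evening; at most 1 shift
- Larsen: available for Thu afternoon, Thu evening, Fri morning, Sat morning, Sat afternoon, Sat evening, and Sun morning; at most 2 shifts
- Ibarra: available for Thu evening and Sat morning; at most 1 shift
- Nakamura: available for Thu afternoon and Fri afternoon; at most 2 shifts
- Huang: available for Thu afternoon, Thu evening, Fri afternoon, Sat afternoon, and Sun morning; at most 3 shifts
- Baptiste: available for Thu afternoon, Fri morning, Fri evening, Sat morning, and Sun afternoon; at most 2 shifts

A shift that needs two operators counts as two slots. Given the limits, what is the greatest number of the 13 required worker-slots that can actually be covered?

11

Total capacity across all operators is 1+2+1+2+3+2 = 11, and 13 slots are needed, so at most 11 can be filled.
An assignment achieving 11: Thu afternoon→Nakamura, Thu evening→Ibarra, Fri morning→Larsen+Baptiste, Fri afternoon→Nakamura+Huang, Fri evening→Okafor, Sat afternoon→Huang, Sat evening→Larsen, Sun morning→Huang, Sun afternoon→Baptiste.
Loads: Okafor 1/1, Larsen 2/2, Ibarra 1/1, Nakamura 2/2, Huang 3/3, Baptiste 2/2.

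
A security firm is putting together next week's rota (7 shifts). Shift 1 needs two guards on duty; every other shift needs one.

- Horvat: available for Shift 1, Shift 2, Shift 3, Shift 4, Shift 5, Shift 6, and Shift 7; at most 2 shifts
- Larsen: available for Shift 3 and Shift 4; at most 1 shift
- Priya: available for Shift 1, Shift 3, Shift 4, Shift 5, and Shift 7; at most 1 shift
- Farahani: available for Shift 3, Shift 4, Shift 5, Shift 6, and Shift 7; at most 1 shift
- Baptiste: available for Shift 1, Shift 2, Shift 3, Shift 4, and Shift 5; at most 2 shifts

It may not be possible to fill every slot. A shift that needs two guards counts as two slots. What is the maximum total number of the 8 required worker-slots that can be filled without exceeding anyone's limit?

Total capacity across all guards is 2+1+1+1+2 = 7, and 8 slots are needed, so at most 7 can be filled.
An assignment achieving 7: Shift 1→Priya+Baptiste, Shift 2→Horvat, Shift 3→Larsen, Shift 5→Baptiste, Shift 6→Horvat, Shift 7→Farahani.
Loads: Horvat 2/2, Larsen 1/1, Priya 1/1, Farahani 1/1, Baptiste 2/2.

7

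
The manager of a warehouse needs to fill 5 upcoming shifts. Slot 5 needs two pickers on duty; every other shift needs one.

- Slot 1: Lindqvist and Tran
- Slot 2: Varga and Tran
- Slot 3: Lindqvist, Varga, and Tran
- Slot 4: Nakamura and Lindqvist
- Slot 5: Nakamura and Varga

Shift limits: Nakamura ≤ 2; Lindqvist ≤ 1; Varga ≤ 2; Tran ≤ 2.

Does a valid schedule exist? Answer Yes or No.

Slot 5 can only be covered by Nakamura and Varga, so that assignment is forced.
One valid schedule: Slot 1→Lindqvist, Slot 2→Varga, Slot 3→Tran, Slot 4→Nakamura, Slot 5→Nakamura+Varga.
Loads: Nakamura 2/2, Lindqvist 1/1, Varga 2/2, Tran 1/2 — all within limits.

Yes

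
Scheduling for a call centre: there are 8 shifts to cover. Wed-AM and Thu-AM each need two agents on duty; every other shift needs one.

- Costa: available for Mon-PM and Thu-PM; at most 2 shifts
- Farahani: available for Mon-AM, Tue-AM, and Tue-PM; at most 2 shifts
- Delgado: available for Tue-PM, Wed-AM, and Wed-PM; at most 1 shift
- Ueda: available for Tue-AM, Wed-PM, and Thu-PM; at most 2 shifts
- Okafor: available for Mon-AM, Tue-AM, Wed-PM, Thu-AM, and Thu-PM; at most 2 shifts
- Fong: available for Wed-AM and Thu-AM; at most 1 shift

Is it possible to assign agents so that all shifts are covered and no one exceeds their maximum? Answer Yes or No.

No

Total capacity is 10 and 10 slots are needed, so capacity alone doesn't rule it out.
Shifts {Wed-AM, Thu-AM} need 4 worker-slots in total, but the agents available for any of those shifts (Delgado, Okafor, and Fong) can supply at most 3 among them. So no valid schedule exists.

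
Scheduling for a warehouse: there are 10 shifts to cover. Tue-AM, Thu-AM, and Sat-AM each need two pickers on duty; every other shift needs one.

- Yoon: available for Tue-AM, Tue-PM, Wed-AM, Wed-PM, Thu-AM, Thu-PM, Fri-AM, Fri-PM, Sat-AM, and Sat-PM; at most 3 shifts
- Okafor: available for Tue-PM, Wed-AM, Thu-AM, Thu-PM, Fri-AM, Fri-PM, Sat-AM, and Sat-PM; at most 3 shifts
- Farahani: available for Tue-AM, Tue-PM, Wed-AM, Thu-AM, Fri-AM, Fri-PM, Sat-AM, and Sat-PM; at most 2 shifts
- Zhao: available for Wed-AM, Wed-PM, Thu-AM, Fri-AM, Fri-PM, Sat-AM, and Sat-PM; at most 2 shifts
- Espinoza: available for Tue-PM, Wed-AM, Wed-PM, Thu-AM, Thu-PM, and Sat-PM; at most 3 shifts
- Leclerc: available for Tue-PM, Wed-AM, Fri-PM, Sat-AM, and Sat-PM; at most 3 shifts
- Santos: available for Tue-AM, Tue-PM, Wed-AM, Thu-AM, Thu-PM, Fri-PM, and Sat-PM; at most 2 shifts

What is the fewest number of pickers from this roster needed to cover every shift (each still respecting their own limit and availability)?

13 slots to fill and no one can take more than 3, so at least ⌈13/3⌉ = 5 pickers are needed.
Yoon, Okafor, Farahani, Zhao, and Espinoza alone can cover everything: Tue-AM→Yoon+Farahani, Tue-PM→Okafor, Wed-AM→Espinoza, Wed-PM→Yoon, Thu-AM→Zhao+Espinoza, Thu-PM→Yoon, Fri-AM→Okafor, Fri-PM→Okafor, Sat-AM→Farahani+Zhao, Sat-PM→Espinoza.

5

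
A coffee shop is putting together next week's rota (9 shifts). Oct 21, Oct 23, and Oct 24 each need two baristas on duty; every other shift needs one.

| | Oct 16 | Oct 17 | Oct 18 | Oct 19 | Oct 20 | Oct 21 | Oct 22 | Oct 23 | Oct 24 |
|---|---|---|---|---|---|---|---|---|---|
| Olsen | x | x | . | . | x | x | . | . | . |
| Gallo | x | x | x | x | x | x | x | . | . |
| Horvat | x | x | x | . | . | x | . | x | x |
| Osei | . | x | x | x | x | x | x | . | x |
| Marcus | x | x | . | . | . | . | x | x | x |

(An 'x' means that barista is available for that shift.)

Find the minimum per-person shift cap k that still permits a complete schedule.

With 5 baristas and 12 worker-slots to fill, someone must work at least ⌈12/5⌉ = 3 shifts, so k ≥ 3.
k = 3 works: Oct 16→Olsen, Oct 17→Olsen, Oct 18→Gallo, Oct 19→Gallo, Oct 20→Olsen, Oct 21→Horvat+Osei, Oct 22→Gallo, Oct 23→Horvat+Marcus, Oct 24→Horvat+Osei.
Loads: Olsen 3, Gallo 3, Horvat 3, Osei 2, Marcus 1 — all ≤ 3.

3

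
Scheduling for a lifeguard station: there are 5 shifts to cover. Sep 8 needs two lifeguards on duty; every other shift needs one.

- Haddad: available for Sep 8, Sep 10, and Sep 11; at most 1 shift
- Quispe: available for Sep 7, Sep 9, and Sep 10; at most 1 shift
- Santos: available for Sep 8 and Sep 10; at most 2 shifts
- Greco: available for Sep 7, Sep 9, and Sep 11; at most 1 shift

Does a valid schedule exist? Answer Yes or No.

No

Shifts {Sep 7, Sep 8, Sep 9, Sep 11} need 5 worker-slots in total, but the lifeguards available for any of those shifts (Haddad, Quispe, Santos, and Greco) can supply at most 4 among them. So no valid schedule exists.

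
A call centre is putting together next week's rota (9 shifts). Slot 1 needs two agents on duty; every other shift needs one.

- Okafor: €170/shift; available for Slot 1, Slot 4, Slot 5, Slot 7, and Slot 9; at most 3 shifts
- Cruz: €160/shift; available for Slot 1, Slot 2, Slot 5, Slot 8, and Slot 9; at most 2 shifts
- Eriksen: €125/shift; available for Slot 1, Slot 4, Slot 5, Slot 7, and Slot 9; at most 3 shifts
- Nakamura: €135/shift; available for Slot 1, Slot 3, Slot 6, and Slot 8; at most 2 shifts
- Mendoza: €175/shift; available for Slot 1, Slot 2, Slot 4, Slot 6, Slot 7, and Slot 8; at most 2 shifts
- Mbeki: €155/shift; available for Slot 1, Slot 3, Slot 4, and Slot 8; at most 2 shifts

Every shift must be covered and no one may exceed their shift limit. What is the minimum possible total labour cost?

Picking the cheapest available agent for each shift independently would cost €1325, but that ignores the shift limits.
An optimal schedule: Slot 1→Cruz+Okafor, Slot 2→Cruz, Slot 3→Nakamura, Slot 4→Mbeki, Slot 5→Eriksen, Slot 6→Nakamura, Slot 7→Eriksen, Slot 8→Mbeki, Slot 9→Eriksen.
Total: 160 + 170 + 160 + 135 + 155 + 125 + 135 + 125 + 155 + 125 = €1445.

€1445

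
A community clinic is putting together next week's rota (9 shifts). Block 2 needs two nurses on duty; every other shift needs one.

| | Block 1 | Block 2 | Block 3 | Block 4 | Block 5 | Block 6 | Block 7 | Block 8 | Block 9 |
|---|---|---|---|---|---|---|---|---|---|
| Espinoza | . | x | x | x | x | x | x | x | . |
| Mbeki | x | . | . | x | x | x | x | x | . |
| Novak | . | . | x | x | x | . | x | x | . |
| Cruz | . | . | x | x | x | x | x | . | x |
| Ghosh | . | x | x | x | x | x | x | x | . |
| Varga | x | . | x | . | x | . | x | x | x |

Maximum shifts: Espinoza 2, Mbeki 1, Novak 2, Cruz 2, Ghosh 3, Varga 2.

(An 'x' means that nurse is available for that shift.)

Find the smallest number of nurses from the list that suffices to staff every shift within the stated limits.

5

10 slots to fill and no one can take more than 3, so at least ⌈10/3⌉ = 4 nurses are needed.
Any 4 nurses together have capacity at most 3+2+2+2 = 9 < 10 slots, so 4 can never suffice.
Espinoza, Mbeki, Novak, Cruz, and Ghosh alone can cover everything: Block 1→Mbeki, Block 2→Espinoza+Ghosh, Block 3→Espinoza, Block 4→Novak, Block 5→Ghosh, Block 6→Cruz, Block 7→Ghosh, Block 8→Novak, Block 9→Cruz.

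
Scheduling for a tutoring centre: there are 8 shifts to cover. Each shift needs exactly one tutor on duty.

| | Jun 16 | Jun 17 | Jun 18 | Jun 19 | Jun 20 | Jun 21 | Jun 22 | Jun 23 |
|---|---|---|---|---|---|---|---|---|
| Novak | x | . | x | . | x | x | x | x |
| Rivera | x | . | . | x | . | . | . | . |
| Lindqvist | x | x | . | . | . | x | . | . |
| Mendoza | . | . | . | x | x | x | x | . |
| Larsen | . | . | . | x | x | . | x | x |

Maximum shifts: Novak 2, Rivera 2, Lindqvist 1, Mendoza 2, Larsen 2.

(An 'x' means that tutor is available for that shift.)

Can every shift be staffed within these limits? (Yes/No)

Jun 17 can only be covered by Lindqvist, so that assignment is forced.
Jun 18 can only be covered by Novak, so that assignment is forced.
One valid schedule: Jun 16→Rivera, Jun 17→Lindqvist, Jun 18→Novak, Jun 19→Rivera, Jun 20→Mendoza, Jun 21→Mendoza, Jun 22→Larsen, Jun 23→Novak.
Loads: Novak 2/2, Rivera 2/2, Lindqvist 1/1, Mendoza 2/2, Larsen 1/2 — all within limits.

Yes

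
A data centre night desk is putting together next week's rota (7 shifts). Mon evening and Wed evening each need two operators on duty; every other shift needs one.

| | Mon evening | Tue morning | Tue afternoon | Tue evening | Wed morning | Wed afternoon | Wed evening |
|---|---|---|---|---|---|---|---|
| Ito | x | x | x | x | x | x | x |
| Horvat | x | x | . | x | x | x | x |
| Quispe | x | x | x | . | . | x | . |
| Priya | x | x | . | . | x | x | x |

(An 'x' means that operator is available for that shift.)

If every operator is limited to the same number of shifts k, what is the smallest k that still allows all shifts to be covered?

With 4 operators and 9 worker-slots to fill, someone must work at least ⌈9/4⌉ = 3 shifts, so k ≥ 3.
k = 3 works: Mon evening→Quispe+Priya, Tue morning→Horvat, Tue afternoon→Ito, Tue evening→Ito, Wed morning→Ito, Wed afternoon→Horvat, Wed evening→Horvat+Priya.
Loads: Ito 3, Horvat 3, Quispe 1, Priya 2 — all ≤ 3.

3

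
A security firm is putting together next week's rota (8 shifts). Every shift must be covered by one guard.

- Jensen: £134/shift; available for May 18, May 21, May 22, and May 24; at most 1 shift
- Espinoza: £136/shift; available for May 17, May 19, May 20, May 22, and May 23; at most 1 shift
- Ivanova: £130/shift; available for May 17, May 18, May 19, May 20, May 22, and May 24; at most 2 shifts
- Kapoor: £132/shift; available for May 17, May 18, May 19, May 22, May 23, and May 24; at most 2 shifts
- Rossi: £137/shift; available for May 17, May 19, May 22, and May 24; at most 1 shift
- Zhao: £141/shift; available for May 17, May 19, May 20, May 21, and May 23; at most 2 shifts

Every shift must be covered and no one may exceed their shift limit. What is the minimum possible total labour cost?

Picking the cheapest available guard for each shift independently would cost £1046, but that ignores the shift limits.
An optimal schedule: May 17→Kapoor, May 18→Ivanova, May 19→Zhao, May 20→Espinoza, May 21→Jensen, May 22→Rossi, May 23→Kapoor, May 24→Ivanova.
Total: 132 + 130 + 141 + 136 + 134 + 137 + 132 + 130 = £1072.

£1072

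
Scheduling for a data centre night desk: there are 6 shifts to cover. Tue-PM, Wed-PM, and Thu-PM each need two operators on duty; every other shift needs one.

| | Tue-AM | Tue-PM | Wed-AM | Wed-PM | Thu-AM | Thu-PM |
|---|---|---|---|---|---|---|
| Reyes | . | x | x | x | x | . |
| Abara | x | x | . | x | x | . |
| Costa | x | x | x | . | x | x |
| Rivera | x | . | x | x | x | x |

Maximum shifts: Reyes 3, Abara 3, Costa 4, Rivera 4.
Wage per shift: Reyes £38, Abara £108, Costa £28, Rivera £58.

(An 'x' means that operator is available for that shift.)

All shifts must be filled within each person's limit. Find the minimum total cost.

£342

Thu-PM can only be covered by Costa and Rivera, so that assignment is forced.
Picking the cheapest available operator for each shift independently would cost £332, but that ignores the shift limits.
An optimal schedule: Tue-AM→Costa, Tue-PM→Costa+Reyes, Wed-AM→Costa, Wed-PM→Reyes+Rivera, Thu-AM→Reyes, Thu-PM→Costa+Rivera.
Total: 28 + 28 + 38 + 28 + 38 + 58 + 38 + 28 + 58 = £342.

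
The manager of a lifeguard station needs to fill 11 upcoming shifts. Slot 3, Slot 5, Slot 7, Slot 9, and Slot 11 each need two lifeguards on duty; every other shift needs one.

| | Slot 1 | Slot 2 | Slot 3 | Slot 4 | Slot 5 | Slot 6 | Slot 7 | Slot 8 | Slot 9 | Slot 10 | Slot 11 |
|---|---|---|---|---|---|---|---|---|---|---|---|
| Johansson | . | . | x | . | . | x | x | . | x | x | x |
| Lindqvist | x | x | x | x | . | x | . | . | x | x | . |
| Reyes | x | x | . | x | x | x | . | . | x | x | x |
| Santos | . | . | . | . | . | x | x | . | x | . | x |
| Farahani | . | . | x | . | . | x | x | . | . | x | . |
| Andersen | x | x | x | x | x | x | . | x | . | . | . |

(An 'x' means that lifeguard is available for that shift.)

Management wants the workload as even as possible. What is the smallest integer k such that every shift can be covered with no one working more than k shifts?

With 6 lifeguards and 16 worker-slots to fill, someone must work at least ⌈16/6⌉ = 3 shifts, so k ≥ 3.
k = 3 works: Slot 1→Lindqvist, Slot 2→Lindqvist, Slot 3→Farahani+Andersen, Slot 4→Lindqvist, Slot 5→Reyes+Andersen, Slot 6→Santos, Slot 7→Johansson+Santos, Slot 8→Andersen, Slot 9→Reyes+Santos, Slot 10→Johansson, Slot 11→Johansson+Reyes.
Loads: Johansson 3, Lindqvist 3, Reyes 3, Santos 3, Farahani 1, Andersen 3 — all ≤ 3.

3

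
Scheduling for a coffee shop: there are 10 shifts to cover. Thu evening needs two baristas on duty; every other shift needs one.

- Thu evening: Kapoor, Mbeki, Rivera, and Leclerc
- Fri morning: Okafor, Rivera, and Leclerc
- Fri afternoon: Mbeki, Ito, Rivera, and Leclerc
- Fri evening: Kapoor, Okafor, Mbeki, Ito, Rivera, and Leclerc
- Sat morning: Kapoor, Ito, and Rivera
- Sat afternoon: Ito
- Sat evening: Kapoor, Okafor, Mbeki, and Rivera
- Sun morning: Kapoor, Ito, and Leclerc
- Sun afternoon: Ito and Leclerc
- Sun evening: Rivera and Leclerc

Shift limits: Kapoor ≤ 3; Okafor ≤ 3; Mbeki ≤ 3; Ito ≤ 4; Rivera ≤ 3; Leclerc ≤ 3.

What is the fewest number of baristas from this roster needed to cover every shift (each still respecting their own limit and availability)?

11 slots to fill and no one can take more than 4, so at least ⌈11/4⌉ = 3 baristas are needed.
Any 3 baristas together have capacity at most 4+3+3 = 10 < 11 slots, so 3 can never suffice.
Kapoor, Okafor, Ito, and Rivera alone can cover everything: Thu evening→Kapoor+Rivera, Fri morning→Okafor, Fri afternoon→Ito, Fri evening→Okafor, Sat morning→Kapoor, Sat afternoon→Ito, Sat evening→Okafor, Sun morning→Kapoor, Sun afternoon→Ito, Sun evening→Rivera.

4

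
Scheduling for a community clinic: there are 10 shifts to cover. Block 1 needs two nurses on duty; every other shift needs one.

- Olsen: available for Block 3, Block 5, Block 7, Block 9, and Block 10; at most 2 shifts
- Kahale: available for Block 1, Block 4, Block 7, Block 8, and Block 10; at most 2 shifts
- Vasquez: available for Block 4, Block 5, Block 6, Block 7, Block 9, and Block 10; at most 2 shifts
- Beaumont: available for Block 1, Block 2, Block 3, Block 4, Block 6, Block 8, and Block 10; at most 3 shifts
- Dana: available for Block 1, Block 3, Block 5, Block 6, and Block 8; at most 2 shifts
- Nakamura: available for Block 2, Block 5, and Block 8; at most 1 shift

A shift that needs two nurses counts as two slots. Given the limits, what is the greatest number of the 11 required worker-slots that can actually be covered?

11

Total capacity across all nurses is 2+2+2+3+2+1 = 12, and 11 slots are needed, so at most 11 can be filled.
An assignment achieving 11: Block 1→Kahale+Beaumont, Block 2→Beaumont, Block 3→Olsen, Block 4→Kahale, Block 5→Dana, Block 6→Vasquez, Block 7→Vasquez, Block 8→Dana, Block 9→Olsen, Block 10→Beaumont.
Loads: Olsen 2/2, Kahale 2/2, Vasquez 2/2, Beaumont 3/3, Dana 2/2, Nakamura 0/1.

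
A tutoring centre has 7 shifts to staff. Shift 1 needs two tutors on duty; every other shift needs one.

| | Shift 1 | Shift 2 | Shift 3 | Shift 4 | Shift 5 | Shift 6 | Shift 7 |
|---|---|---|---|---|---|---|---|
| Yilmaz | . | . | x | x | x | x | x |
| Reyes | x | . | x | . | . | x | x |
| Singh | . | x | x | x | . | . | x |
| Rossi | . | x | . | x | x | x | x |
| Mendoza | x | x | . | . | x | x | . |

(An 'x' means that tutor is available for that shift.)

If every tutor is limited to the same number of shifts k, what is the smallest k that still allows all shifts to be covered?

With 5 tutors and 8 worker-slots to fill, someone must work at least ⌈8/5⌉ = 2 shifts, so k ≥ 2.
k = 2 works: Shift 1→Reyes+Mendoza, Shift 2→Singh, Shift 3→Yilmaz, Shift 4→Yilmaz, Shift 5→Rossi, Shift 6→Reyes, Shift 7→Singh.
Loads: Yilmaz 2, Reyes 2, Singh 2, Rossi 1, Mendoza 1 — all ≤ 2.

2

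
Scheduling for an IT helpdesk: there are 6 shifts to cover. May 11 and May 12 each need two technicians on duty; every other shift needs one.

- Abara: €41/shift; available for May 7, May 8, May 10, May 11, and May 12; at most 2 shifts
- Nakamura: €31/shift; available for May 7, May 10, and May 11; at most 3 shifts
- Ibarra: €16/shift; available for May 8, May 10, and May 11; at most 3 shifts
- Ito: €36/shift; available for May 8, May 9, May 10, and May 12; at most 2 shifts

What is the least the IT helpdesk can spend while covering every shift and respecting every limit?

€223

May 9 can only be covered by Ito, so that assignment is forced.
May 12 can only be covered by Abara and Ito, so that assignment is forced.
Picking the cheapest available technician for each shift independently would cost €223, and that bound is achievable.
An optimal schedule: May 7→Nakamura, May 8→Ibarra, May 9→Ito, May 10→Ibarra, May 11→Ibarra+Nakamura, May 12→Ito+Abara.
Total: 31 + 16 + 36 + 16 + 16 + 31 + 36 + 41 = €223.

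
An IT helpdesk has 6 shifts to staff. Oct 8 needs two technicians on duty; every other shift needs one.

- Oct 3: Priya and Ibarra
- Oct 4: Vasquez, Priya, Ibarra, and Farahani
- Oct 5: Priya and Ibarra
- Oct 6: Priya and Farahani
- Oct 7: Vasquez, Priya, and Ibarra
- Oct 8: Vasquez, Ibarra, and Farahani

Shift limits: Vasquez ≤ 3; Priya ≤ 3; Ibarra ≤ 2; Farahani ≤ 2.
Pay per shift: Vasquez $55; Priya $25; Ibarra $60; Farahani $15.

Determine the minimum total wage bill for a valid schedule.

$215

Picking the cheapest available technician for each shift independently would cost $175, but that ignores the shift limits.
An optimal schedule: Oct 3→Priya, Oct 4→Vasquez, Oct 5→Priya, Oct 6→Farahani, Oct 7→Priya, Oct 8→Farahani+Vasquez.
Total: 25 + 55 + 25 + 15 + 25 + 15 + 55 = $215.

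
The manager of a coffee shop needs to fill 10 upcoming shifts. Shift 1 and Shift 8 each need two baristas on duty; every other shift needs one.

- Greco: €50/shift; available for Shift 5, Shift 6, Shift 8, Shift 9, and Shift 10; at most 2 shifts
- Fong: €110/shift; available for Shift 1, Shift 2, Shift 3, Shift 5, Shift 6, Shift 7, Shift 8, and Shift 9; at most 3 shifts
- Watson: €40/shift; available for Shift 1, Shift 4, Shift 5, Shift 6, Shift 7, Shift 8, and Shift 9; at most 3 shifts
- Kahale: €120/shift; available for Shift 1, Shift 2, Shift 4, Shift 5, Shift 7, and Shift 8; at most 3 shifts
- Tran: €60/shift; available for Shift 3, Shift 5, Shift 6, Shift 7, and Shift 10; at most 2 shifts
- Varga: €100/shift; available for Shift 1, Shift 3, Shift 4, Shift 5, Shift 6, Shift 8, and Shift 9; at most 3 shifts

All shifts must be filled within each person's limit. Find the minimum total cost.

€860

Picking the cheapest available barista for each shift independently would cost €650, but that ignores the shift limits.
An optimal schedule: Shift 1→Varga+Fong, Shift 2→Fong, Shift 3→Tran, Shift 4→Watson, Shift 5→Varga, Shift 6→Tran, Shift 7→Watson, Shift 8→Greco+Varga, Shift 9→Watson, Shift 10→Greco.
Total: 100 + 110 + 110 + 60 + 40 + 100 + 60 + 40 + 50 + 100 + 40 + 50 = €860.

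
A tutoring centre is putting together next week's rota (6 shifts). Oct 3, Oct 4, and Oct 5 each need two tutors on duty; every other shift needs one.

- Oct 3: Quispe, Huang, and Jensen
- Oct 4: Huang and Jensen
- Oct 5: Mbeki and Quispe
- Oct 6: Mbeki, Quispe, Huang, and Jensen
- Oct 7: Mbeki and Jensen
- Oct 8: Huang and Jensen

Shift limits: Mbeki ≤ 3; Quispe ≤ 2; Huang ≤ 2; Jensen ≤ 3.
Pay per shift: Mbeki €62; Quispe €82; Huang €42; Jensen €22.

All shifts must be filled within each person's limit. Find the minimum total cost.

€418

Oct 4 can only be covered by Huang and Jensen, so that assignment is forced.
Oct 5 can only be covered by Mbeki and Quispe, so that assignment is forced.
Picking the cheapest available tutor for each shift independently would cost €338, but that ignores the shift limits.
An optimal schedule: Oct 3→Jensen+Huang, Oct 4→Jensen+Huang, Oct 5→Mbeki+Quispe, Oct 6→Mbeki, Oct 7→Mbeki, Oct 8→Jensen.
Total: 22 + 42 + 22 + 42 + 62 + 82 + 62 + 62 + 22 = €418.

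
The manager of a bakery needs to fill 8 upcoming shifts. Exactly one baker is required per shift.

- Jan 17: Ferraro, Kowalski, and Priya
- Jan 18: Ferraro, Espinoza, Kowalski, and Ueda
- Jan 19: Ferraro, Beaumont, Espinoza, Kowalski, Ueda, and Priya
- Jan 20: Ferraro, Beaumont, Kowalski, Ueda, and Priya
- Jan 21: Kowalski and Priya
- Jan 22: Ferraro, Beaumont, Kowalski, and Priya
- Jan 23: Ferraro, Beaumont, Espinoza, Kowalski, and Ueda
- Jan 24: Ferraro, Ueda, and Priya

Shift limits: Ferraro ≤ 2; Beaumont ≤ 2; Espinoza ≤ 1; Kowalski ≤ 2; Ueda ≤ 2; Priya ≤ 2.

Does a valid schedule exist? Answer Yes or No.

Yes

One valid schedule: Jan 17→Ferraro, Jan 18→Espinoza, Jan 19→Ueda, Jan 20→Beaumont, Jan 21→Kowalski, Jan 22→Beaumont, Jan 23→Kowalski, Jan 24→Ferraro.
Loads: Ferraro 2/2, Beaumont 2/2, Espinoza 1/1, Kowalski 2/2, Ueda 1/2, Priya 0/2 — all within limits.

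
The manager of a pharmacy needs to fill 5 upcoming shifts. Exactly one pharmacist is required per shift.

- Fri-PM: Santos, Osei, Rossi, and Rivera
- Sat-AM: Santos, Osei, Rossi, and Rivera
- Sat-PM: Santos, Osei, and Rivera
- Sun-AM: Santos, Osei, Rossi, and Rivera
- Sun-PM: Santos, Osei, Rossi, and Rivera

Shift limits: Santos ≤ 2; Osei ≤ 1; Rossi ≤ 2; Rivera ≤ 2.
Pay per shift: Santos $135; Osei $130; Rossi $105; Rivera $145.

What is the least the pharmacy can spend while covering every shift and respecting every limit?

Picking the cheapest available pharmacist for each shift independently would cost $550, but that ignores the shift limits.
An optimal schedule: Fri-PM→Santos, Sat-AM→Osei, Sat-PM→Santos, Sun-AM→Rossi, Sun-PM→Rossi.
Total: 135 + 130 + 135 + 105 + 105 = $610.

$610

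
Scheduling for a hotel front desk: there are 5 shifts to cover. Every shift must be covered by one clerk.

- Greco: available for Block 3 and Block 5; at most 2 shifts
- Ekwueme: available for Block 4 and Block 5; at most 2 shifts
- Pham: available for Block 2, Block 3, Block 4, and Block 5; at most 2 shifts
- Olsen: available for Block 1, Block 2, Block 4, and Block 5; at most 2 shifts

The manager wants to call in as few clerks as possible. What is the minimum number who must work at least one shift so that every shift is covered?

5 slots to fill and no one can take more than 2, so at least ⌈5/2⌉ = 3 clerks are needed.
Greco, Ekwueme, and Olsen alone can cover everything: Block 1→Olsen, Block 2→Olsen, Block 3→Greco, Block 4→Ekwueme, Block 5→Greco.

3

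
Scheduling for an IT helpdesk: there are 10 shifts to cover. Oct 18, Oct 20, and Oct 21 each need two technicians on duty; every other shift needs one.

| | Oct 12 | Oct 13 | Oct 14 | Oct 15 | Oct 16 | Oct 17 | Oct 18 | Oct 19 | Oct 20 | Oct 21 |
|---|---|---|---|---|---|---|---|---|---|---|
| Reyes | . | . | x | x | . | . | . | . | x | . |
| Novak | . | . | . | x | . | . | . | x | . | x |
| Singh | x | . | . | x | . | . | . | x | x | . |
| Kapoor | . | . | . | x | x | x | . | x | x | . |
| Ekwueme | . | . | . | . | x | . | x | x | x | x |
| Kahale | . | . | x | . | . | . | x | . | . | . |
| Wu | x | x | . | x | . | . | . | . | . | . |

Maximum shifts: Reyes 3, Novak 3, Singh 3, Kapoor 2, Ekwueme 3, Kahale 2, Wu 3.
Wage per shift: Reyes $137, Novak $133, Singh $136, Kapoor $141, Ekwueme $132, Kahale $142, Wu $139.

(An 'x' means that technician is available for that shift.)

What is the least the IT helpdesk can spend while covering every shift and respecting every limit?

$1763

Oct 13 can only be covered by Wu, so that assignment is forced.
Oct 17 can only be covered by Kapoor, so that assignment is forced.
Oct 18 can only be covered by Ekwueme and Kahale, so that assignment is forced.
Picking the cheapest available technician for each shift independently would cost $1757, but that ignores the shift limits.
An optimal schedule: Oct 12→Singh, Oct 13→Wu, Oct 14→Reyes, Oct 15→Novak, Oct 16→Ekwueme, Oct 17→Kapoor, Oct 18→Ekwueme+Kahale, Oct 19→Novak, Oct 20→Singh+Reyes, Oct 21→Ekwueme+Novak.
Total: 136 + 139 + 137 + 133 + 132 + 141 + 132 + 142 + 133 + 136 + 137 + 132 + 133 = $1763.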